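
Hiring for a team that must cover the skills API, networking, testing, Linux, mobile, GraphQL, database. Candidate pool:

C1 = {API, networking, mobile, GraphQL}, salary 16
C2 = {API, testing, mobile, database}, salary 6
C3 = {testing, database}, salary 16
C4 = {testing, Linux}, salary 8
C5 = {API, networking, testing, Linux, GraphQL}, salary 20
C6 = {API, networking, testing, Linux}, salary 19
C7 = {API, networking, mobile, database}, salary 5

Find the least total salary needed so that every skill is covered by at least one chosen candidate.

C5, C7 cover every skill at salary 20 + 5 = 25.
Any cover uses at least 2 candidates; among all covering selections none totals below 25.
Greedy by coverage-per-salary would pick C7, C4, C1 for 29 — worse than the optimum 25.

25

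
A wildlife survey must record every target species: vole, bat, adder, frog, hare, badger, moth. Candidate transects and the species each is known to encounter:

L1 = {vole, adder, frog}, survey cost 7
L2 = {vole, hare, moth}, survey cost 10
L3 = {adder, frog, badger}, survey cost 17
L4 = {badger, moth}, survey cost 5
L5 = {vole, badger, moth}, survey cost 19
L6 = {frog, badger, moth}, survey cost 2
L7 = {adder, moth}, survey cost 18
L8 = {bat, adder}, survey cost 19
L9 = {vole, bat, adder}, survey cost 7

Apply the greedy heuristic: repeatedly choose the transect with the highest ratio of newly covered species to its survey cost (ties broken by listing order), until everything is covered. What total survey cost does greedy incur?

19

Pick 1: L6 adds 3 new (frog, badger, moth) at survey cost 2 (ratio 3/2).
Pick 2: L9 adds 3 new (vole, bat, adder) at survey cost 7 (ratio 3/7).
Pick 3: L2 adds 1 new (hare) at survey cost 10 (ratio 1/10).
Greedy total survey cost: 2 + 7 + 10 = 19.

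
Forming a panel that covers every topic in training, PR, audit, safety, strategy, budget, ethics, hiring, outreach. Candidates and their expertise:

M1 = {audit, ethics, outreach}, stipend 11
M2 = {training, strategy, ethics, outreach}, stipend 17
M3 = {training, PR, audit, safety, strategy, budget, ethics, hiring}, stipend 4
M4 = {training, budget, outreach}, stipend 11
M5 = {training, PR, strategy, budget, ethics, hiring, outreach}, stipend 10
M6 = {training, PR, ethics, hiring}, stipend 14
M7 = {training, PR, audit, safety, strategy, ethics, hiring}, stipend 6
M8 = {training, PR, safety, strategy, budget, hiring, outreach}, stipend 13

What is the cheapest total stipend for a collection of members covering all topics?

M3, M5 cover every topic at stipend 4 + 10 = 14.
Any cover uses at least 2 members; among all covering selections none totals below 14.

14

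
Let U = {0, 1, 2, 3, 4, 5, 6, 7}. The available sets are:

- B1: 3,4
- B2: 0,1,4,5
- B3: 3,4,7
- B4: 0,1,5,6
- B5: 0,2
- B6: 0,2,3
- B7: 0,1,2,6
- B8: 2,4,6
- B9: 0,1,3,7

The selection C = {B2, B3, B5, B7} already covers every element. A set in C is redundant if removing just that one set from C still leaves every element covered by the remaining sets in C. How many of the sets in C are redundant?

Drop B2: 5 uncovered — not redundant.
Drop B3: 3, 7 uncovered — not redundant.
Drop B5: the rest still cover every element — redundant.
Drop B7: 6 uncovered — not redundant.
1 redundant: B5.

1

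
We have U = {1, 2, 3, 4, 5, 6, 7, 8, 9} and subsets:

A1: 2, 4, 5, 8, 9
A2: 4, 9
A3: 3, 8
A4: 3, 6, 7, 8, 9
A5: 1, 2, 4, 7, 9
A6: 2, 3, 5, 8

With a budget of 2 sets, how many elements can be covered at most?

8

Choosing A1, A4 covers {2, 3, 4, 5, 6, 7, 8, 9} — 8 elements.
No choice of 2 sets does better; here 1 is left uncovered.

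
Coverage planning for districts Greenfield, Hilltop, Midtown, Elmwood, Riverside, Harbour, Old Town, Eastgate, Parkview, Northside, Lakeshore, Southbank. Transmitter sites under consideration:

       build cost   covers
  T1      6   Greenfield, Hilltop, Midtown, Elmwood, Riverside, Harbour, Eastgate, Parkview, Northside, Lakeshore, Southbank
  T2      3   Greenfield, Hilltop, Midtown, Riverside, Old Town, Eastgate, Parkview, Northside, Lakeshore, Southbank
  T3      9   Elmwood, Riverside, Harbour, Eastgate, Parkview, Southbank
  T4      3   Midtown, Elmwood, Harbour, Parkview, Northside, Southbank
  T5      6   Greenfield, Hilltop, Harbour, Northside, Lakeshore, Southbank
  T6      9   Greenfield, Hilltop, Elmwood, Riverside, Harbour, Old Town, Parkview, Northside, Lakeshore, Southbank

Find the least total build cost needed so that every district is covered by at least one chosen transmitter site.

6

T2, T4 cover every district at build cost 3 + 3 = 6.
Any cover uses at least 2 transmitter sites; among all covering selections none totals below 6.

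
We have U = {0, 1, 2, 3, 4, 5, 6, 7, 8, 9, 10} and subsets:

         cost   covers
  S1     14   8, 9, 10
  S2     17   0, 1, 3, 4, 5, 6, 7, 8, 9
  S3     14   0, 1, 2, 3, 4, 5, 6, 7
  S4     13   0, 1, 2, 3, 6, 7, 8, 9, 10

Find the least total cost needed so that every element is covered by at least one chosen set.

27

S3, S4 cover every element at cost 14 + 13 = 27.
Any cover uses at least 2 sets; among all covering selections none totals below 27.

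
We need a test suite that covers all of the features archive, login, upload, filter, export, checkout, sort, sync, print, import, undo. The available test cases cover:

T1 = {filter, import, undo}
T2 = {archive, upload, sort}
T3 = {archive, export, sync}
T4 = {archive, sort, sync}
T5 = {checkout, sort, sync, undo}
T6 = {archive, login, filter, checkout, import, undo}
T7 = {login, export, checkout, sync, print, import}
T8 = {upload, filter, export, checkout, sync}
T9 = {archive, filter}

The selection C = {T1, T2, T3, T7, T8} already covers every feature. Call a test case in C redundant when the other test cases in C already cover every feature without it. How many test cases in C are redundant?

2

Drop T1: undo uncovered — not redundant.
Drop T2: sort uncovered — not redundant.
Drop T3: the rest still cover every feature — redundant.
Drop T7: login, print uncovered — not redundant.
Drop T8: the rest still cover every feature — redundant.
2 redundant: T3, T8.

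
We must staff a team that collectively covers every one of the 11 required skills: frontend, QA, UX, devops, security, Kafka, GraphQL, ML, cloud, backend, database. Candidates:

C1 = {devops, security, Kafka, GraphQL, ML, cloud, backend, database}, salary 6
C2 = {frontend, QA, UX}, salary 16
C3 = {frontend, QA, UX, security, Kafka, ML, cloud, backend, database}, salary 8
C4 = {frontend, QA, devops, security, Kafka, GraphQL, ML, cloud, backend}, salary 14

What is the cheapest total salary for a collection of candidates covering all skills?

14

C1, C3 cover every skill at salary 6 + 8 = 14.
Any cover uses at least 2 candidates; among all covering selections none totals below 14.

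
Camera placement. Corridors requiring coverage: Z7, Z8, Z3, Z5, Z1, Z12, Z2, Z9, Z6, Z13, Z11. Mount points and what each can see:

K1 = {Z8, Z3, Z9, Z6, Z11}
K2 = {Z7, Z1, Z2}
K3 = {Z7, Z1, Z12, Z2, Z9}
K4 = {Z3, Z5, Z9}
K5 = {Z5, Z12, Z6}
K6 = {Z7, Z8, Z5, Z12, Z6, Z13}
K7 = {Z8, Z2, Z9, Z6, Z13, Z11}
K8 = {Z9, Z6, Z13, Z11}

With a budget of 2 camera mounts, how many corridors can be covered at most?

Choosing K1, K3 covers {Z7, Z8, Z3, Z1, Z12, Z2, Z9, Z6, Z11} — 9 corridors.
No choice of 2 camera mounts does better; here Z5, Z13 are left uncovered.

9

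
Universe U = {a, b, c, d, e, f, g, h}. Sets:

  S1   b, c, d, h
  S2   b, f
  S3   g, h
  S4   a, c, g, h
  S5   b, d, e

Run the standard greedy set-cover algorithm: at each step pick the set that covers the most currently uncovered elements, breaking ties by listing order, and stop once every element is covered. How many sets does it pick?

4

Pick 1: S1 covers 4 new elements (b, c, d, h).
Pick 2: S4 covers 2 new elements (a, g).
Pick 3: S2 covers 1 new elements (f).
Pick 4: S5 covers 1 new elements (e).
Greedy uses 4 sets. (The true minimum is 3.)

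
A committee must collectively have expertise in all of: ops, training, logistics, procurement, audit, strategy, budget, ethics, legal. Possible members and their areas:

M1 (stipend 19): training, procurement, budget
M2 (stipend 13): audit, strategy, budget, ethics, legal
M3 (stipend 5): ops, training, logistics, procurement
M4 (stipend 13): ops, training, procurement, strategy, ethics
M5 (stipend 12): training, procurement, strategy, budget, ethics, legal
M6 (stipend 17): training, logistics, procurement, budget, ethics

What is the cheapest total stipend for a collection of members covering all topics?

M2, M3 cover every topic at stipend 13 + 5 = 18.
Any cover uses at least 2 members; among all covering selections none totals below 18.

18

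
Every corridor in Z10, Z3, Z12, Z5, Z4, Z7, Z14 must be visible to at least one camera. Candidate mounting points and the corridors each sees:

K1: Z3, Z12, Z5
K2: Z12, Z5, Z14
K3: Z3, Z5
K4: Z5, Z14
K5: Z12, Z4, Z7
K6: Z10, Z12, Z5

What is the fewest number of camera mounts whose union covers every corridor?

4

K1, K2, K5, K6 together cover {Z10, Z3, Z12, Z5, Z4, Z7, Z14} — every corridor.
No 3 of the 6 camera mounts cover everything (all 20 triples fall short), so 4 is minimum.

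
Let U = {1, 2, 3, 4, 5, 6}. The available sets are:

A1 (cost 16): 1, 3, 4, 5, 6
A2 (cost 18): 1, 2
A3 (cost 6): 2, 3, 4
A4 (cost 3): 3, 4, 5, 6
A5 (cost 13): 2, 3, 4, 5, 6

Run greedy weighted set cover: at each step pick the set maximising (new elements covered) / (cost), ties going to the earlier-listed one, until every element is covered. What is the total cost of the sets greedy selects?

Pick 1: A4 adds 4 new (3, 4, 5, 6) at cost 3 (ratio 4/3).
Pick 2: A3 adds 1 new (2) at cost 6 (ratio 1/6).
Pick 3: A1 adds 1 new (1) at cost 16 (ratio 1/16).
Greedy total cost: 3 + 6 + 16 = 25. (The true optimum is 21, so greedy overshoots here.)

25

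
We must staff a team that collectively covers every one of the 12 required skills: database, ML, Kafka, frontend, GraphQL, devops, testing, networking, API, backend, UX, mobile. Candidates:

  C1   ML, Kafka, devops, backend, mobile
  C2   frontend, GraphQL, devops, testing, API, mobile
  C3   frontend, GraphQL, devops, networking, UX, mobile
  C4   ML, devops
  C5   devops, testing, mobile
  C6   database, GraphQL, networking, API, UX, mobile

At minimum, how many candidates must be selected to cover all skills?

3

C1, C2, C6 together cover {database, ML, Kafka, frontend, GraphQL, devops, testing, networking, API, backend, UX, mobile} — every skill.
No 2 of the 6 candidates cover everything (all 15 pairs fall short), so 3 is minimum.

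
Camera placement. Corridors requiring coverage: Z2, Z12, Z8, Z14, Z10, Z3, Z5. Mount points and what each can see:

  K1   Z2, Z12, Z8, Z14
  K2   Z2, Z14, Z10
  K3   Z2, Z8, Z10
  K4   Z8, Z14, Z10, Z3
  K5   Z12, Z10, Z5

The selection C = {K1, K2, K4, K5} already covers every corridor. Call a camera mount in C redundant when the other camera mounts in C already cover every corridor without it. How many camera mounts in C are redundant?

2

Drop K1: the rest still cover every corridor — redundant.
Drop K2: the rest still cover every corridor — redundant.
Drop K4: Z3 uncovered — not redundant.
Drop K5: Z5 uncovered — not redundant.
2 redundant: K1, K2.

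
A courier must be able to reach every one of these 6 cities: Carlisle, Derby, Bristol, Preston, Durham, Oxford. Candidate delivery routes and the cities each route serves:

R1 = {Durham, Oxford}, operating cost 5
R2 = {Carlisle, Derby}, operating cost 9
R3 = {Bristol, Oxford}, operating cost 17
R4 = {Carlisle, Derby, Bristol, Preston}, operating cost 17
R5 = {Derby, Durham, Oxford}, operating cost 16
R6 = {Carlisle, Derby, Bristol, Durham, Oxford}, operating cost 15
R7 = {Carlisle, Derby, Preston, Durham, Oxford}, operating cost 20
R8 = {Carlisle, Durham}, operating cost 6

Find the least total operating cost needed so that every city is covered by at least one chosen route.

R1, R4 cover every city at operating cost 5 + 17 = 22.
Any cover uses at least 2 routes; among all covering selections none totals below 22.

22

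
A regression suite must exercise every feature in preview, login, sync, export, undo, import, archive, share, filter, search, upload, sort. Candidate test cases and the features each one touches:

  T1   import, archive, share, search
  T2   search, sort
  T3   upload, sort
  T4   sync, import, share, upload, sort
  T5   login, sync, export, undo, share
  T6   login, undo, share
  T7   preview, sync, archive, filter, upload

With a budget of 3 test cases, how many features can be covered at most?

11

Choosing T1, T5, T7 covers {preview, login, sync, export, undo, import, archive, share, filter, search, upload} — 11 features.
No choice of 3 test cases does better; here sort is left uncovered.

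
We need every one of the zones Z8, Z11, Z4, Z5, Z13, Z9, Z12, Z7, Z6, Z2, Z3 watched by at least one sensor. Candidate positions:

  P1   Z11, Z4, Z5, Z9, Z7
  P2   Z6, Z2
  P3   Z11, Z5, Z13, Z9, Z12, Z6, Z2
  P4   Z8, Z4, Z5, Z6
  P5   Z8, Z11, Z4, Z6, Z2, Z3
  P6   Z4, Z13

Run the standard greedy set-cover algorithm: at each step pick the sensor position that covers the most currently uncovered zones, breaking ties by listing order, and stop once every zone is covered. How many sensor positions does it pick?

3

Pick 1: P3 covers 7 new zones (Z11, Z5, Z13, Z9, Z12, Z6, Z2).
Pick 2: P5 covers 3 new zones (Z8, Z4, Z3).
Pick 3: P1 covers 1 new zones (Z7).
Greedy uses 3 sensor positions.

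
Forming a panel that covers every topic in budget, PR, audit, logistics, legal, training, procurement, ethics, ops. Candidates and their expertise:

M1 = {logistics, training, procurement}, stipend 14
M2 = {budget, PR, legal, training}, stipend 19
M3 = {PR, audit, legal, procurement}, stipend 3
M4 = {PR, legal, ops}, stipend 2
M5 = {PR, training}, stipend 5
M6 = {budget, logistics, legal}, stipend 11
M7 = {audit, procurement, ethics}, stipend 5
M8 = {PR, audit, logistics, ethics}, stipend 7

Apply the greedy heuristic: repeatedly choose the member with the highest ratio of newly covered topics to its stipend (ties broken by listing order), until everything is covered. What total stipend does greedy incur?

Pick 1: M4 adds 3 new (PR, legal, ops) at stipend 2 (ratio 3/2).
Pick 2: M3 adds 2 new (audit, procurement) at stipend 3 (ratio 2/3).
Pick 3: M8 adds 2 new (logistics, ethics) at stipend 7 (ratio 2/7).
Pick 4: M5 adds 1 new (training) at stipend 5 (ratio 1/5).
Pick 5: M6 adds 1 new (budget) at stipend 11 (ratio 1/11).
Greedy total stipend: 2 + 3 + 7 + 5 + 11 = 28. (The true optimum is 23, so greedy overshoots here.)

28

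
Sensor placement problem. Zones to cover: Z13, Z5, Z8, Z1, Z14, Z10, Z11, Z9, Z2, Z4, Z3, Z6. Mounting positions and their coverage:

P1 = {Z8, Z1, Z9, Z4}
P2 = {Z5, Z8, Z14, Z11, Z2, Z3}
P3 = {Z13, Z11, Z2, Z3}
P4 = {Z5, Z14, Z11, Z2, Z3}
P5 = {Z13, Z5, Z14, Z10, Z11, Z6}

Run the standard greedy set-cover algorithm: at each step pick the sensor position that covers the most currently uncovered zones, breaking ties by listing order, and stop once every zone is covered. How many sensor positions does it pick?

3

Pick 1: P2 covers 6 new zones (Z5, Z8, Z14, Z11, Z2, Z3).
Pick 2: P1 covers 3 new zones (Z1, Z9, Z4).
Pick 3: P5 covers 3 new zones (Z13, Z10, Z6).
Greedy uses 3 sensor positions.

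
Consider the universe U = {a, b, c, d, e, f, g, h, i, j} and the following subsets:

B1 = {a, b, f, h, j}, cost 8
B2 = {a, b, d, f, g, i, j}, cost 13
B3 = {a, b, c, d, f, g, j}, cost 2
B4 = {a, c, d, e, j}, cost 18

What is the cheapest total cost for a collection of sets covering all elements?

39

B1, B2, B4 cover every element at cost 8 + 13 + 18 = 39.
Any cover uses at least 3 sets; among all covering selections none totals below 39.
Greedy by coverage-per-cost would pick B3, B1, B2, B4 for 41 — worse than the optimum 39.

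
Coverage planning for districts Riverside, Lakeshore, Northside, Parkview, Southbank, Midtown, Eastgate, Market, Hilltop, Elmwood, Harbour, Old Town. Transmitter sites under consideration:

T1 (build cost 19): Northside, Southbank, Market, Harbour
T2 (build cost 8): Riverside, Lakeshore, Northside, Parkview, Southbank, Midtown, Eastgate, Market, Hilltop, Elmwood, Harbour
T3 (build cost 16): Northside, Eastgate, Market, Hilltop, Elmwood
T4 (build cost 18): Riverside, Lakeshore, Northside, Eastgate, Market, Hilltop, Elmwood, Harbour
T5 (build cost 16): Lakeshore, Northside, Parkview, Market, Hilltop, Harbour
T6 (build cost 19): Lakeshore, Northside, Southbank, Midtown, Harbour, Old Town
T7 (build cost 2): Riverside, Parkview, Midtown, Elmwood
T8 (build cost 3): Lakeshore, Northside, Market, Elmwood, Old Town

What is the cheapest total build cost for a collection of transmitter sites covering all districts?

11

T2, T8 cover every district at build cost 8 + 3 = 11.
Any cover uses at least 2 transmitter sites; among all covering selections none totals below 11.
Greedy by coverage-per-build cost would pick T7, T8, T2 for 13 — worse than the optimum 11.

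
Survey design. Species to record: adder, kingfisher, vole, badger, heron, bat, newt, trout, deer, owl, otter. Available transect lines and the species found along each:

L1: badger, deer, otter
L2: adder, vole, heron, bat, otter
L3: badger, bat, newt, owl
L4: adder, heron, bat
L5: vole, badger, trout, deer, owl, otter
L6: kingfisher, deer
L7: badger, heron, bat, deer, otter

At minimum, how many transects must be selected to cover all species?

L2, L3, L5, L6 together cover {adder, kingfisher, vole, badger, heron, bat, newt, trout, deer, owl, otter} — every species.
No 3 of the 7 transects cover everything (all 35 triples fall short), so 4 is minimum.

4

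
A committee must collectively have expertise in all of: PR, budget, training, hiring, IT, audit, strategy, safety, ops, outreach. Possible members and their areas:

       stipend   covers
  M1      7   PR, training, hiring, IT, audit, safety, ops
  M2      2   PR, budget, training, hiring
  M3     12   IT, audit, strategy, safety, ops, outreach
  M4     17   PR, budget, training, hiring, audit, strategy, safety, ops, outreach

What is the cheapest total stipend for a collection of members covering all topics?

M2, M3 cover every topic at stipend 2 + 12 = 14.
Any cover uses at least 2 members; among all covering selections none totals below 14.

14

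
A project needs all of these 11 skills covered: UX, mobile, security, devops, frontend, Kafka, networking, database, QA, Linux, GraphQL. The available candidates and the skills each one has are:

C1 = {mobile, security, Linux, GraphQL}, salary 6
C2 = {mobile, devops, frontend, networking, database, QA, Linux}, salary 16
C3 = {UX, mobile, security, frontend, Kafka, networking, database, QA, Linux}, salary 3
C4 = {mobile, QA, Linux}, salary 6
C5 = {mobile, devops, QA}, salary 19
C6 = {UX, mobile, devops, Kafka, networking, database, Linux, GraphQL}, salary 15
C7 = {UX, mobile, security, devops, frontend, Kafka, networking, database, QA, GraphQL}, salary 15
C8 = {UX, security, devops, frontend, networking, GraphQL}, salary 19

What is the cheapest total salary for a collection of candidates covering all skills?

C3, C6 cover every skill at salary 3 + 15 = 18.
Any cover uses at least 2 candidates; among all covering selections none totals below 18.

18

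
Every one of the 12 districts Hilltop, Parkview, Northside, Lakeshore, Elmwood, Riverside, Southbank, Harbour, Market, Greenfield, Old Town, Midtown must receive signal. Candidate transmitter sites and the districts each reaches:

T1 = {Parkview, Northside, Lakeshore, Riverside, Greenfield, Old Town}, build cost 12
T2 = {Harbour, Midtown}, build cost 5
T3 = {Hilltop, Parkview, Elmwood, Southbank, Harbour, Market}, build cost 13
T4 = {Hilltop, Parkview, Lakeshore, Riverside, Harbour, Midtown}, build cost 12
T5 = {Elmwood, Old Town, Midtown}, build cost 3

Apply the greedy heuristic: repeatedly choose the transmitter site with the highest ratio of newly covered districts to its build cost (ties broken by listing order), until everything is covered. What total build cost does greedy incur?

28

Pick 1: T5 adds 3 new (Elmwood, Old Town, Midtown) at build cost 3 (ratio 3/3).
Pick 2: T1 adds 5 new (Parkview, Northside, Lakeshore, Riverside, Greenfield) at build cost 12 (ratio 5/12).
Pick 3: T3 adds 4 new (Hilltop, Southbank, Harbour, Market) at build cost 13 (ratio 4/13).
Greedy total build cost: 3 + 12 + 13 = 28.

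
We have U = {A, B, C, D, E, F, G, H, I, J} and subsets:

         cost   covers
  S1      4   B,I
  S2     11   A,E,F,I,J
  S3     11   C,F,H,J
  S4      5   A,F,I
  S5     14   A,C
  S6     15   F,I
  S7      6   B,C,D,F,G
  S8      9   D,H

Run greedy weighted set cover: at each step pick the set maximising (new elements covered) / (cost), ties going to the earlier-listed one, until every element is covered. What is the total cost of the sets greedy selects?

Pick 1: S7 adds 5 new (B, C, D, F, G) at cost 6 (ratio 5/6).
Pick 2: S4 adds 2 new (A, I) at cost 5 (ratio 2/5).
Pick 3: S2 adds 2 new (E, J) at cost 11 (ratio 2/11).
Pick 4: S8 adds 1 new (H) at cost 9 (ratio 1/9).
Greedy total cost: 6 + 5 + 11 + 9 = 31. (The true optimum is 26, so greedy overshoots here.)

31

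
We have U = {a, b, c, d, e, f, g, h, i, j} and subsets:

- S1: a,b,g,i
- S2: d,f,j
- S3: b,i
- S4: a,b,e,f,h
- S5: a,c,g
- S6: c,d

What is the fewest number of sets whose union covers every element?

4

S1, S2, S4, S5 together cover {a, b, c, d, e, f, g, h, i, j} — every element.
No 3 of the 6 sets cover everything (all 20 triples fall short), so 4 is minimum.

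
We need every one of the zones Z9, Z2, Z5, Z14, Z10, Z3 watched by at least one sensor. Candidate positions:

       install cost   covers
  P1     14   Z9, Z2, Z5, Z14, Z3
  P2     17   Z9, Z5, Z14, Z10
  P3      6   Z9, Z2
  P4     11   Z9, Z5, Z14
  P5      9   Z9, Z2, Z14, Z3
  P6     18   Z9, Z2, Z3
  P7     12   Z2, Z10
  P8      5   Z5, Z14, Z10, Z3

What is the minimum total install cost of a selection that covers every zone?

11

P3, P8 cover every zone at install cost 6 + 5 = 11.
Any cover uses at least 2 sensor positions; among all covering selections none totals below 11.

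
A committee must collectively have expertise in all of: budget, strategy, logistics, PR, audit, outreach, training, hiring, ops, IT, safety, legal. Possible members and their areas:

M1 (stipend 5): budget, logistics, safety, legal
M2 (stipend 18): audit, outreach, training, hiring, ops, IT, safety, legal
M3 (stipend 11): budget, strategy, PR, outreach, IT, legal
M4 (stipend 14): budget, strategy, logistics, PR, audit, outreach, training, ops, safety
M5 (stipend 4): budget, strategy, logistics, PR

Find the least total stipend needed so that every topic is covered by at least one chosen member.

22

M2, M5 cover every topic at stipend 18 + 4 = 22.
Any cover uses at least 2 members; among all covering selections none totals below 22.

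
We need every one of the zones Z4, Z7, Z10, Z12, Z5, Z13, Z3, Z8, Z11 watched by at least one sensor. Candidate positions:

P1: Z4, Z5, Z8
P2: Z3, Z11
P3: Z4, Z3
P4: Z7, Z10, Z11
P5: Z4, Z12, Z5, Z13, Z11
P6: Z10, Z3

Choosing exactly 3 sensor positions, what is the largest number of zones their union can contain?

8

Choosing P1, P4, P5 covers {Z4, Z7, Z10, Z12, Z5, Z13, Z8, Z11} — 8 zones.
No choice of 3 sensor positions does better; here Z3 is left uncovered.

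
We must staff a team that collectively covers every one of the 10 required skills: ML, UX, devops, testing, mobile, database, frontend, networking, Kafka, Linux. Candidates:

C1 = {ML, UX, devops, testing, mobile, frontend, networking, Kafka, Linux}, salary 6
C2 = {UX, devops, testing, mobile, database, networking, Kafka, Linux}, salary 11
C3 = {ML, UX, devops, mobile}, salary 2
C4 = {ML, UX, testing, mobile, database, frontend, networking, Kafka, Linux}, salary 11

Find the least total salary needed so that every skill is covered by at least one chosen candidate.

13

C3, C4 cover every skill at salary 2 + 11 = 13.
Any cover uses at least 2 candidates; among all covering selections none totals below 13.
Greedy by coverage-per-salary would pick C3, C1, C2 for 19 — worse than the optimum 13.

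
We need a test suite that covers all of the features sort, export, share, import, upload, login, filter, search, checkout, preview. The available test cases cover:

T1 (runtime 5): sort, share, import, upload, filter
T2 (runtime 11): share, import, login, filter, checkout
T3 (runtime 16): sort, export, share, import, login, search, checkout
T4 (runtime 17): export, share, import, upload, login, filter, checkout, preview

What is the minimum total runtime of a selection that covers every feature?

T3, T4 cover every feature at runtime 16 + 17 = 33.
Any cover uses at least 2 test cases; among all covering selections none totals below 33.
Greedy by coverage-per-runtime would pick T1, T3, T4 for 38 — worse than the optimum 33.

33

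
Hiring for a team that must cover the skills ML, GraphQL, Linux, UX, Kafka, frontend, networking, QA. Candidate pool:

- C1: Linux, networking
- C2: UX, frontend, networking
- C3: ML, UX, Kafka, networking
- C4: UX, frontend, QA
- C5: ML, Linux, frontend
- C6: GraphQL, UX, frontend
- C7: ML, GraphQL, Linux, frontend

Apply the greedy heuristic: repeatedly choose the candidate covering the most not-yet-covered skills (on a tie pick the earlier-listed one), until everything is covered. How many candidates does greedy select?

Pick 1: C3 covers 4 new skills (ML, UX, Kafka, networking).
Pick 2: C7 covers 3 new skills (GraphQL, Linux, frontend).
Pick 3: C4 covers 1 new skills (QA).
Greedy uses 3 candidates.

3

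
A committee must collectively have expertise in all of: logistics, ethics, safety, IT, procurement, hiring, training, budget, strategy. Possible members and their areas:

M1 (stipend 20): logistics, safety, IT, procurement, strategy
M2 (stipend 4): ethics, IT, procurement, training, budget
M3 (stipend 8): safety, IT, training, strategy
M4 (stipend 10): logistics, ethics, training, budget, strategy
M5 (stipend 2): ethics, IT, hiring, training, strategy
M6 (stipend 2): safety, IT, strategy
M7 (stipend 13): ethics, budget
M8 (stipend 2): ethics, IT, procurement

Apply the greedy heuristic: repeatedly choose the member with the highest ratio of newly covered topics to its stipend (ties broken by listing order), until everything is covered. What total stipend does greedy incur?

18

Pick 1: M5 adds 5 new (ethics, IT, hiring, training, strategy) at stipend 2 (ratio 5/2).
Pick 2: M2 adds 2 new (procurement, budget) at stipend 4 (ratio 2/4).
Pick 3: M6 adds 1 new (safety) at stipend 2 (ratio 1/2).
Pick 4: M4 adds 1 new (logistics) at stipend 10 (ratio 1/10).
Greedy total stipend: 2 + 4 + 2 + 10 = 18. (The true optimum is 16, so greedy overshoots here.)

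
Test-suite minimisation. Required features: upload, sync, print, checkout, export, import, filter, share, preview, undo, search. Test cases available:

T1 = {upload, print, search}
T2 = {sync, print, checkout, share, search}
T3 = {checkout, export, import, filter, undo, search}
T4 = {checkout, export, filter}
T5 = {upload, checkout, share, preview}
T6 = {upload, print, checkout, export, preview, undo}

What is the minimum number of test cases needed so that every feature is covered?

3

T2, T3, T5 together cover {upload, sync, print, checkout, export, import, filter, share, preview, undo, search} — every feature.
No 2 of the 6 test cases cover everything (all 15 pairs fall short), so 3 is minimum.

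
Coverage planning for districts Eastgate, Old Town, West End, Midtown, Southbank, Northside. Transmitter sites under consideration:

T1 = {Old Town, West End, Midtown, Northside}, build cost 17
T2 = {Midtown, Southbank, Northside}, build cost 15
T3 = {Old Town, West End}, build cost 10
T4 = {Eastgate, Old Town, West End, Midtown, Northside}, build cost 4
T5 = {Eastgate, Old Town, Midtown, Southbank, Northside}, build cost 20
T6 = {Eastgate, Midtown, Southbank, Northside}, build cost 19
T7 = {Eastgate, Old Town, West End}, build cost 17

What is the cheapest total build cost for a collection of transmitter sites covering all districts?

19

T2, T4 cover every district at build cost 15 + 4 = 19.
Any cover uses at least 2 transmitter sites; among all covering selections none totals below 19.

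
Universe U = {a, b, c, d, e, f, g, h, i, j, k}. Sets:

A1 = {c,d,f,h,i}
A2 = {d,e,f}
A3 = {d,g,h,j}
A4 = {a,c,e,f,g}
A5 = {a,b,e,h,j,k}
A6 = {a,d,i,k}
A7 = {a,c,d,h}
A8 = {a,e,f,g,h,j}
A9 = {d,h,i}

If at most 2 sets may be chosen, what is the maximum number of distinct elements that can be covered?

Choosing A1, A5 covers {a, b, c, d, e, f, h, i, j, k} — 10 elements.
No choice of 2 sets does better; here g is left uncovered.

10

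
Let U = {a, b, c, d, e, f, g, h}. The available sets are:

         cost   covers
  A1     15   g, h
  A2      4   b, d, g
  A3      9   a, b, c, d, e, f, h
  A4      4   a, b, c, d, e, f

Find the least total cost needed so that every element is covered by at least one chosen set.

A2, A3 cover every element at cost 4 + 9 = 13.
Any cover uses at least 2 sets; among all covering selections none totals below 13.

13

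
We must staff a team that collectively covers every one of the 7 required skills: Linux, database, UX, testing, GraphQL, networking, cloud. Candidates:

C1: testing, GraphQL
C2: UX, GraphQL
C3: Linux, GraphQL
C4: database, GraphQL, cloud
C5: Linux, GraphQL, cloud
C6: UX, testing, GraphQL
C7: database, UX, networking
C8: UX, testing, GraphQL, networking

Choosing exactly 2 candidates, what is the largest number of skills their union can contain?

Choosing C4, C8 covers {database, UX, testing, GraphQL, networking, cloud} — 6 skills.
No choice of 2 candidates does better; here Linux is left uncovered.

6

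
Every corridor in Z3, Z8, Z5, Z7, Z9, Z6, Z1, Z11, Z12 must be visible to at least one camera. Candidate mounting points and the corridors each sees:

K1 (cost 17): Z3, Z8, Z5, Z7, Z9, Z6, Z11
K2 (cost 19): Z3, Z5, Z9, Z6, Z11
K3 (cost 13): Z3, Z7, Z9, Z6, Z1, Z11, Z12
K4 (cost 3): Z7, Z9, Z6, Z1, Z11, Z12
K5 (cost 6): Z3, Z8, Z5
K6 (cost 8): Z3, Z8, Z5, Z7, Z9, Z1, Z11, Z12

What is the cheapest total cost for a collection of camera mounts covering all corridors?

9

K4, K5 cover every corridor at cost 3 + 6 = 9.
Any cover uses at least 2 camera mounts; among all covering selections none totals below 9.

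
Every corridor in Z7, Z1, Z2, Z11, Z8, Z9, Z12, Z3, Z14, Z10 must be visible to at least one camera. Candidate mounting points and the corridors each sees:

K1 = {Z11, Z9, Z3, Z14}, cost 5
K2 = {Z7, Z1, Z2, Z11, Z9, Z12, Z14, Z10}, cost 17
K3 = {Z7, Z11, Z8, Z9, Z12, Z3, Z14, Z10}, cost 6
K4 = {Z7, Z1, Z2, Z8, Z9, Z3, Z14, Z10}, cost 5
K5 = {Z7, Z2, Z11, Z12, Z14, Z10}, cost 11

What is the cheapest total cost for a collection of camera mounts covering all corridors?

11

K3, K4 cover every corridor at cost 6 + 5 = 11.
Any cover uses at least 2 camera mounts; among all covering selections none totals below 11.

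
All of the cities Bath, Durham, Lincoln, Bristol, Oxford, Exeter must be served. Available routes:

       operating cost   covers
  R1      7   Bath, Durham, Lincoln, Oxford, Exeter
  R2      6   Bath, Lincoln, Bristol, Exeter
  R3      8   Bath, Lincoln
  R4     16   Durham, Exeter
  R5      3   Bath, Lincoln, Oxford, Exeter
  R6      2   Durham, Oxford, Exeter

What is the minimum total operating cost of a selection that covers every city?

R2, R6 cover every city at operating cost 6 + 2 = 8.
Any cover uses at least 2 routes; among all covering selections none totals below 8.
Greedy by coverage-per-operating cost would pick R6, R5, R2 for 11 — worse than the optimum 8.

8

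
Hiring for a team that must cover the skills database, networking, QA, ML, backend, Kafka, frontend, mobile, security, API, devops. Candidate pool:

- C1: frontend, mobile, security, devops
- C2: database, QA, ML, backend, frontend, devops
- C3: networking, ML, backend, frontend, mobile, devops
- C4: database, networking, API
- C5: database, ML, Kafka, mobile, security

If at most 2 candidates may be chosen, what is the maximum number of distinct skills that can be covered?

9

Choosing C2, C5 covers {database, QA, ML, backend, Kafka, frontend, mobile, security, devops} — 9 skills.
No choice of 2 candidates does better; here networking, API are left uncovered.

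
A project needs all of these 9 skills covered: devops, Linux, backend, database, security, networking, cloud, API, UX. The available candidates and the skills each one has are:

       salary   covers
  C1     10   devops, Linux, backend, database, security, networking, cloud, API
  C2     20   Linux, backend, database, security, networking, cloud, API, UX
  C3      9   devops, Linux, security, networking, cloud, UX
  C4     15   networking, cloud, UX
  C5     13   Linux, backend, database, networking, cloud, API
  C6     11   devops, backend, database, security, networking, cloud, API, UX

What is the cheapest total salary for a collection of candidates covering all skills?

19

C1, C3 cover every skill at salary 10 + 9 = 19.
Any cover uses at least 2 candidates; among all covering selections none totals below 19.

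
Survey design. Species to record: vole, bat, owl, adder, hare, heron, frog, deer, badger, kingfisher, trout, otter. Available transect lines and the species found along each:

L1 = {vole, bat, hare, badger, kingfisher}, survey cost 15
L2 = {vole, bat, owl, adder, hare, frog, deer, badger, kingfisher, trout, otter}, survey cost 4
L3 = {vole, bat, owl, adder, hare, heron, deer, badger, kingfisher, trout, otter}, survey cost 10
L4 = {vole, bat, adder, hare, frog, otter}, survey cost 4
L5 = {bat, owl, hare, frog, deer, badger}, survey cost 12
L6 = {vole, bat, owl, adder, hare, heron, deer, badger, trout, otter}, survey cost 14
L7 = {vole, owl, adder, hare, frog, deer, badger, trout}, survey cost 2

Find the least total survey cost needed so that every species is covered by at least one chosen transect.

12

L3, L7 cover every species at survey cost 10 + 2 = 12.
Any cover uses at least 2 transects; among all covering selections none totals below 12.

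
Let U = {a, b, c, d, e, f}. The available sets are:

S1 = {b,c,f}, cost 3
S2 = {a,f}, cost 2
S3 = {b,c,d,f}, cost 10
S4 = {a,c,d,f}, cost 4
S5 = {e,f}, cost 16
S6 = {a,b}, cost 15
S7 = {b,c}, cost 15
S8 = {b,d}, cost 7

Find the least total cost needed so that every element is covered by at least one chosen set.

23

S1, S4, S5 cover every element at cost 3 + 4 + 16 = 23.
Any cover uses at least 3 sets; among all covering selections none totals below 23.
Greedy by coverage-per-cost would pick S1, S2, S4, S5 for 25 — worse than the optimum 23.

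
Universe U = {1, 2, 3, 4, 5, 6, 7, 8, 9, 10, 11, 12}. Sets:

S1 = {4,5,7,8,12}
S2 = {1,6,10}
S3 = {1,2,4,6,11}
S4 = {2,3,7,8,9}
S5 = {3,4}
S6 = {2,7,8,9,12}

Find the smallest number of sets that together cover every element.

4

S1, S2, S3, S4 together cover {1, 2, 3, 4, 5, 6, 7, 8, 9, 10, 11, 12} — every element.
No 3 of the 6 sets cover everything (all 20 triples fall short), so 4 is minimum.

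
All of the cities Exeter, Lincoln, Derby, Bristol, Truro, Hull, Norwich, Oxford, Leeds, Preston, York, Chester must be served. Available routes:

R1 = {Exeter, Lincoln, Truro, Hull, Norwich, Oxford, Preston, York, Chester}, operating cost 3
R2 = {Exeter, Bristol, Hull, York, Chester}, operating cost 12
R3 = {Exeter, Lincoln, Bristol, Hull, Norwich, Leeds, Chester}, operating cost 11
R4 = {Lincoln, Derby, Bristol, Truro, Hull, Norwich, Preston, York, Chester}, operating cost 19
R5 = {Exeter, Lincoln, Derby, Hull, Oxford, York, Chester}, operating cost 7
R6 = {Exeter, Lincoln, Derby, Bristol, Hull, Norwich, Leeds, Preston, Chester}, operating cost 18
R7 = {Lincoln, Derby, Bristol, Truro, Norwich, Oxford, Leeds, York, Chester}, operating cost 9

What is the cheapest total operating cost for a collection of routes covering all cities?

12

R1, R7 cover every city at operating cost 3 + 9 = 12.
Any cover uses at least 2 routes; among all covering selections none totals below 12.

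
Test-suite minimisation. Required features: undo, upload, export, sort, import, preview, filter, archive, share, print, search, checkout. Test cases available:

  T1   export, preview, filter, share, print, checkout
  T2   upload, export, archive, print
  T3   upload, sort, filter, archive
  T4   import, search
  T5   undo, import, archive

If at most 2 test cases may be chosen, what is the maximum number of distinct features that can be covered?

Choosing T1, T3 covers {upload, export, sort, preview, filter, archive, share, print, checkout} — 9 features.
No choice of 2 test cases does better; here undo, import, search are left uncovered.

9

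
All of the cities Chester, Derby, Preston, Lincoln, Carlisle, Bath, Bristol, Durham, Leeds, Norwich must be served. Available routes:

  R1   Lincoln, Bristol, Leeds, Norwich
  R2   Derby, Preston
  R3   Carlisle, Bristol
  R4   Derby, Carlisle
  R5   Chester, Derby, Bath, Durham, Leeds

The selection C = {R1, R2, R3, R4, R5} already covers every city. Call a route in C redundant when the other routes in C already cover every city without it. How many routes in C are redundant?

2

Drop R1: Lincoln, Norwich uncovered — not redundant.
Drop R2: Preston uncovered — not redundant.
Drop R3: the rest still cover every city — redundant.
Drop R4: the rest still cover every city — redundant.
Drop R5: Chester, Bath, Durham uncovered — not redundant.
2 redundant: R3, R4.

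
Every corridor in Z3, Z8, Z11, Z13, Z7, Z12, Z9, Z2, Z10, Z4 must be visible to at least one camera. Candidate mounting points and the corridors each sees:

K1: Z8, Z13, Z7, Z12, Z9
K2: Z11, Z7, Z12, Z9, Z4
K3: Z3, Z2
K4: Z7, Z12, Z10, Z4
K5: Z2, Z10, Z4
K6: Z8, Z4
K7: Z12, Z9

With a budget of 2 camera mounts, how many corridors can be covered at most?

8

Choosing K1, K5 covers {Z8, Z13, Z7, Z12, Z9, Z2, Z10, Z4} — 8 corridors.
No choice of 2 camera mounts does better; here Z3, Z11 are left uncovered.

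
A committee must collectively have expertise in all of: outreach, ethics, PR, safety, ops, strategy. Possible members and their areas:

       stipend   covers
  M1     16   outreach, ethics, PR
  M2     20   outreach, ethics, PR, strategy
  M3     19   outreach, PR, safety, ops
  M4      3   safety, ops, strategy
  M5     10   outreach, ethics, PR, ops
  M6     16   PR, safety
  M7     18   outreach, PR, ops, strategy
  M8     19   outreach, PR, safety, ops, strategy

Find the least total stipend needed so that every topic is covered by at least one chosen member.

13

M4, M5 cover every topic at stipend 3 + 10 = 13.
Any cover uses at least 2 members; among all covering selections none totals below 13.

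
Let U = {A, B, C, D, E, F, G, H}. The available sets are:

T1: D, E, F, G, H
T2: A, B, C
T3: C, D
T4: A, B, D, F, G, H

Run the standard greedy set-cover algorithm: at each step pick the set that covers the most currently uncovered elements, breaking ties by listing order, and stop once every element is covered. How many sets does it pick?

Pick 1: T4 covers 6 new elements (A, B, D, F, G, H).
Pick 2: T1 covers 1 new elements (E).
Pick 3: T2 covers 1 new elements (C).
Greedy uses 3 sets. (The true minimum is 2.)

3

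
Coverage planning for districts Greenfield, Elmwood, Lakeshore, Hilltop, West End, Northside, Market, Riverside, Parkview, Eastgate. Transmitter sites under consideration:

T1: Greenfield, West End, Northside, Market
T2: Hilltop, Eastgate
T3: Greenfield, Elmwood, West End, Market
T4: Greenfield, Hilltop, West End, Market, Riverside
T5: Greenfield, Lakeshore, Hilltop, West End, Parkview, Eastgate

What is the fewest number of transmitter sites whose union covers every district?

4

T1, T3, T4, T5 together cover {Greenfield, Elmwood, Lakeshore, Hilltop, West End, Northside, Market, Riverside, Parkview, Eastgate} — every district.
No 3 of the 5 transmitter sites cover everything (all 10 triples fall short), so 4 is minimum.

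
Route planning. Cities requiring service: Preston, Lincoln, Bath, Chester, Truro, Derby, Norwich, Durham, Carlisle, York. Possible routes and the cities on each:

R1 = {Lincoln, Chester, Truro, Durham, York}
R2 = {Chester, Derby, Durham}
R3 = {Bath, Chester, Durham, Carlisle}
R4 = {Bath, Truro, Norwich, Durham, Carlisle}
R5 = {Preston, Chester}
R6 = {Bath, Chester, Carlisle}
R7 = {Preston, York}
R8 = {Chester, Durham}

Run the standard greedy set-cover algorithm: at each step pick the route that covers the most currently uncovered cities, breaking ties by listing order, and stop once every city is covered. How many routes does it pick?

4

Pick 1: R1 covers 5 new cities (Lincoln, Chester, Truro, Durham, York).
Pick 2: R4 covers 3 new cities (Bath, Norwich, Carlisle).
Pick 3: R2 covers 1 new cities (Derby).
Pick 4: R5 covers 1 new cities (Preston).
Greedy uses 4 routes.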